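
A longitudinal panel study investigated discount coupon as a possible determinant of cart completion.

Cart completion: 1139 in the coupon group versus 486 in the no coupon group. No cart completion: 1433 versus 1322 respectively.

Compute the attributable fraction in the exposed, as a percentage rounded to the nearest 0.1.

39.3

From the description: a = 1139, b = 1433, c = 486, d = 1322.
Risk in exposed = 1139/2572 = 0.44285; risk in unexposed = 486/1808 = 0.26881.
RR = 0.44285/0.26881 = 1.64746
AR% = (RR − 1)/RR × 100 = (1.64746 − 1)/1.64746 × 100 = 39.3005%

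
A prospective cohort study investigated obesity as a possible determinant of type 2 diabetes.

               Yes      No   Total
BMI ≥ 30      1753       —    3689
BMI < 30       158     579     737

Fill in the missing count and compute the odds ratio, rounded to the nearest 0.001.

The missing cell is in the exposed row: 3689 − 1753 = 1936.
So a = 1753, b = 1936, c = 158, d = 579.
OR = (a·d)/(b·c) = (1753 × 579) / (1936 × 158) = 1014987 / 305888 = 3.31817

3.318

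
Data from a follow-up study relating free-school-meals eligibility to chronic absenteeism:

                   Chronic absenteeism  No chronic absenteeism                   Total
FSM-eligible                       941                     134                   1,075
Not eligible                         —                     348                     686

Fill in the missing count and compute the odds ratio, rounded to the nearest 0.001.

7.230

The missing cell is in the unexposed row: 686 − 348 = 338.
So a = 941, b = 134, c = 338, d = 348.
OR = (a·d)/(b·c) = (941 × 348) / (134 × 338) = 327468 / 45292 = 7.23015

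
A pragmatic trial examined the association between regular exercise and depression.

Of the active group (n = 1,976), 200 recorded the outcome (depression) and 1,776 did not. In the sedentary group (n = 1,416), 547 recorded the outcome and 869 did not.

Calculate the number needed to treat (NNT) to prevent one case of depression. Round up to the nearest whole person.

4

Risk in treated group = 200/1976 = 0.10121; risk in control = 547/1416 = 0.38630.
Absolute risk reduction = 0.38630 − 0.10121 = 0.28508
NNT = 1 / ARR = 1 / 0.28508 = 3.508 → round up → 4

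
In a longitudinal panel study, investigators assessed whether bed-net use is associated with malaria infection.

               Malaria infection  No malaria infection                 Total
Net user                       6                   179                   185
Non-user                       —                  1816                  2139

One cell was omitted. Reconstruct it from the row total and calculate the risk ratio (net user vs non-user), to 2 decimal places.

0.21

The missing cell is in the unexposed row: 2139 − 1816 = 323.
So a = 6, b = 179, c = 323, d = 1816.
RR = [a/(a+b)] / [c/(c+d)] = (6/185) / (323/2139) = 0.03243/0.15101 = 0.21478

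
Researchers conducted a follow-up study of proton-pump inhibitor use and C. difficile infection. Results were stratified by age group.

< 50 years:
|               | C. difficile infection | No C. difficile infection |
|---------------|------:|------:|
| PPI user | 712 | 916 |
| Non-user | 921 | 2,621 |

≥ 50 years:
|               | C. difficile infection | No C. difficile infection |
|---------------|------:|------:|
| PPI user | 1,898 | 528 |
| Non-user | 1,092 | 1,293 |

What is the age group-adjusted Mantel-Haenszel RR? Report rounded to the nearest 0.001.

RR_MH = Σ(aᵢ·n₀ᵢ/nᵢ) / Σ(cᵢ·n₁ᵢ/nᵢ), with n₁ᵢ = aᵢ+bᵢ (exposed), n₀ᵢ = cᵢ+dᵢ (unexposed), nᵢ = n₁ᵢ+n₀ᵢ.
Stratum 1 (< 50 years): n₁ = 1628, n₀ = 3542, n = 5170; a·n₀/n = 712·3542/5170 = 487.7957; c·n₁/n = 921·1628/5170 = 290.0170
Stratum 2 (≥ 50 years): n₁ = 2426, n₀ = 2385, n = 4811; a·n₀/n = 1898·2385/4811 = 940.9125; c·n₁/n = 1092·2426/4811 = 550.6531
RR_MH = (487.7957 + 940.9125) / (290.0170 + 550.6531) = 1428.7082 / 840.6701 = 1.69949

1.699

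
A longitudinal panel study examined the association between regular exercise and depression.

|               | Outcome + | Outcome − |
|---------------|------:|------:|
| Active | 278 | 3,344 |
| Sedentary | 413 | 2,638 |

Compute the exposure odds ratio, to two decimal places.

0.53

Cells: a = 278, b = 3344, c = 413, d = 2638.
OR = (a·d)/(b·c) = (278 × 2638) / (3344 × 413) = 733364 / 1381072 = 0.53101
Exposure is associated with lower odds of depression (OR = 0.53 < 1).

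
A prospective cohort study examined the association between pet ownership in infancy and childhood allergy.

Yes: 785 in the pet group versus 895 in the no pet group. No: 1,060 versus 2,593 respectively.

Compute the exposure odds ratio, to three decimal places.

2.146

From the description: a = 785, b = 1060, c = 895, d = 2593.
OR = (a·d)/(b·c) = (785 × 2593) / (1060 × 895) = 2035505 / 948700 = 2.14557
The odds of childhood allergy are about 2.15 times as high in the pet group.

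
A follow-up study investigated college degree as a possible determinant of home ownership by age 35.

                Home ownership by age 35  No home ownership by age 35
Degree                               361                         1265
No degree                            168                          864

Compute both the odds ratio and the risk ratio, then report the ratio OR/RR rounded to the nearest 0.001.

Cells: a = 361, b = 1265, c = 168, d = 864.
OR = (361·864)/(1265·168) = 311904/212520 = 1.46765
Risk in exposed = 361/1626 = 0.22202; risk in unexposed = 168/1032 = 0.16279; RR = 1.36382
OR/RR = 1.46765 / 1.36382 = 1.07613
The outcome is not rare, so the OR lies further from 1 than the RR.

1.076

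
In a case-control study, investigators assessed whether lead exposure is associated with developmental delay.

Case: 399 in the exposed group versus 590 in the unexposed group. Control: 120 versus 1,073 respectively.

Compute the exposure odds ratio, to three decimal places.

6.047

From the description: a = 399, b = 120, c = 590, d = 1073.
OR = (a·d)/(b·c) = (399 × 1073) / (120 × 590) = 428127 / 70800 = 6.04699
The odds of developmental delay are about 6.05 times as high in the exposed group.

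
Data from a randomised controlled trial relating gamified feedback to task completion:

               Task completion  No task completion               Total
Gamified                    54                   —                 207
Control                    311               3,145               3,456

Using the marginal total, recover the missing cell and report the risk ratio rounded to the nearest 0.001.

2.899

The missing cell is in the exposed row: 207 − 54 = 153.
So a = 54, b = 153, c = 311, d = 3145.
RR = [a/(a+b)] / [c/(c+d)] = (54/207) / (311/3456) = 0.26087/0.08999 = 2.89892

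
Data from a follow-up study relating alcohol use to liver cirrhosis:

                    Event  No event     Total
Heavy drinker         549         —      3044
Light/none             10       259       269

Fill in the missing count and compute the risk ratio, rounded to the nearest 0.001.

The missing cell is in the exposed row: 3044 − 549 = 2495.
So a = 549, b = 2495, c = 10, d = 259.
RR = [a/(a+b)] / [c/(c+d)] = (549/3044) / (10/269) = 0.18035/0.03717 = 4.85154

4.852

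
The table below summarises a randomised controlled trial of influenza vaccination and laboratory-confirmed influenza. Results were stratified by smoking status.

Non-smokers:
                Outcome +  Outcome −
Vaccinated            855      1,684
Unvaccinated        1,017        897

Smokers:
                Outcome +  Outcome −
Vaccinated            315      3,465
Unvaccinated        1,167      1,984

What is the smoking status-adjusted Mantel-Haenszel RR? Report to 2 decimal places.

RR_MH = Σ(aᵢ·n₀ᵢ/nᵢ) / Σ(cᵢ·n₁ᵢ/nᵢ), with n₁ᵢ = aᵢ+bᵢ (exposed), n₀ᵢ = cᵢ+dᵢ (unexposed), nᵢ = n₁ᵢ+n₀ᵢ.
Stratum 1 (Non-smokers): n₁ = 2539, n₀ = 1914, n = 4453; a·n₀/n = 855·1914/4453 = 367.4983; c·n₁/n = 1017·2539/4453 = 579.8704
Stratum 2 (Smokers): n₁ = 3780, n₀ = 3151, n = 6931; a·n₀/n = 315·3151/6931 = 143.2066; c·n₁/n = 1167·3780/6931 = 636.4536
RR_MH = (367.4983 + 143.2066) / (579.8704 + 636.4536) = 510.7049 / 1216.3240 = 0.41988

0.42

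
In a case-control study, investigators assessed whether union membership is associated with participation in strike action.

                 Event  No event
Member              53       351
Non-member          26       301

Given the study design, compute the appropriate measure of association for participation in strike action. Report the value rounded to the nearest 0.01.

1.75

Cells: a = 53, b = 351, c = 26, d = 301.
This is a case-control study: participants were sampled on outcome status, so risks in the source population cannot be estimated directly — relative risk is not valid here. The odds ratio is the appropriate measure.
OR = (a·d)/(b·c) = (53 × 301) / (351 × 26) = 15953 / 9126 = 1.74808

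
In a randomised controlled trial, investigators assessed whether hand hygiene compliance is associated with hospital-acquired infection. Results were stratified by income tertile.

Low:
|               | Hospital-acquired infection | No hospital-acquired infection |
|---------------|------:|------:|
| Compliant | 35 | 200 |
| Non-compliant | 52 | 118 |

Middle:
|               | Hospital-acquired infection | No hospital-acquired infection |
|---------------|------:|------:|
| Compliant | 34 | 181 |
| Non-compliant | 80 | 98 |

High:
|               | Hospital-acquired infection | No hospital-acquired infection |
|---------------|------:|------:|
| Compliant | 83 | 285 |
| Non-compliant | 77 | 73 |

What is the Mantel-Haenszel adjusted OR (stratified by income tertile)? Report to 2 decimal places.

0.29

OR_MH = Σ(aᵢdᵢ/nᵢ) / Σ(bᵢcᵢ/nᵢ), where nᵢ is the stratum total.
Stratum 1 (Low): n = 405; a·d/n = 35·118/405 = 10.1975; b·c/n = 200·52/405 = 25.6790
Stratum 2 (Middle): n = 393; a·d/n = 34·98/393 = 8.4784; b·c/n = 181·80/393 = 36.8448
Stratum 3 (High): n = 518; a·d/n = 83·73/518 = 11.6969; b·c/n = 285·77/518 = 42.3649
OR_MH = (10.1975 + 8.4784 + 11.6969) / (25.6790 + 36.8448 + 42.3649) = 30.3728 / 104.8887 = 0.28957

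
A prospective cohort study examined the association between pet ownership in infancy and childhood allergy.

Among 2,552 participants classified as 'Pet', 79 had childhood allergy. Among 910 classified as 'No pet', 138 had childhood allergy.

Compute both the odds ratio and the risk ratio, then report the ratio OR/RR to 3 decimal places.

0.875

From the description: a = 79, b = 2473, c = 138, d = 772.
OR = (79·772)/(2473·138) = 60988/341274 = 0.17871
Risk in exposed = 79/2552 = 0.03096; risk in unexposed = 138/910 = 0.15165; RR = 0.20413
OR/RR = 0.17871 / 0.20413 = 0.87545
The outcome is not rare, so the OR lies further from 1 than the RR.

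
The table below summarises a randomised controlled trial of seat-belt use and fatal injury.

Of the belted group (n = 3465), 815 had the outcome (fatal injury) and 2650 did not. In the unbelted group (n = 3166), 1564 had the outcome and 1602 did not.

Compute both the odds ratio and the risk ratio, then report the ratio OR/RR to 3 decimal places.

0.662

From the description: a = 815, b = 2650, c = 1564, d = 1602.
OR = (815·1602)/(2650·1564) = 1305630/4144600 = 0.31502
Risk in exposed = 815/3465 = 0.23521; risk in unexposed = 1564/3166 = 0.49400; RR = 0.47613
OR/RR = 0.31502 / 0.47613 = 0.66162
The outcome is not rare, so the OR lies further from 1 than the RR.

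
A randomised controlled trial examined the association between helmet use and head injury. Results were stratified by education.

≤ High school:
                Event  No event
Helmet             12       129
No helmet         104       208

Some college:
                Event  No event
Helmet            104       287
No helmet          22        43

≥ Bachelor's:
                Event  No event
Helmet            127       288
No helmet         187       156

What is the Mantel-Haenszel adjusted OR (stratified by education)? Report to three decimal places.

0.362

OR_MH = Σ(aᵢdᵢ/nᵢ) / Σ(bᵢcᵢ/nᵢ), where nᵢ is the stratum total.
Stratum 1 (≤ High school): n = 453; a·d/n = 12·208/453 = 5.5099; b·c/n = 129·104/453 = 29.6159
Stratum 2 (Some college): n = 456; a·d/n = 104·43/456 = 9.8070; b·c/n = 287·22/456 = 13.8465
Stratum 3 (≥ Bachelor's): n = 758; a·d/n = 127·156/758 = 26.1372; b·c/n = 288·187/758 = 71.0501
OR_MH = (5.5099 + 9.8070 + 26.1372) / (29.6159 + 13.8465 + 71.0501) = 41.4542 / 114.5125 = 0.36201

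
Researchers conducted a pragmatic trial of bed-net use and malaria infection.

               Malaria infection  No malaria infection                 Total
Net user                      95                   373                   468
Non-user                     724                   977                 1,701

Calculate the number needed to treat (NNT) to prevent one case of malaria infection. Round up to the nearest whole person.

Risk in treated group = 95/468 = 0.20299; risk in control = 724/1701 = 0.42563.
Absolute risk reduction = 0.42563 − 0.20299 = 0.22264
NNT = 1 / ARR = 1 / 0.22264 = 4.492 → round up → 5

5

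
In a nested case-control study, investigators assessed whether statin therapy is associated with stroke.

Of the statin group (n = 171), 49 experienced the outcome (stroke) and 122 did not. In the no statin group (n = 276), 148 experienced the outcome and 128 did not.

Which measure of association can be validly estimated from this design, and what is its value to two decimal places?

0.35

From the description: a = 49, b = 122, c = 148, d = 128.
This is a nested case-control study: participants were sampled on outcome status, so risks in the source population cannot be estimated directly — relative risk is not valid here. The odds ratio is the appropriate measure.
OR = (a·d)/(b·c) = (49 × 128) / (122 × 148) = 6272 / 18056 = 0.34736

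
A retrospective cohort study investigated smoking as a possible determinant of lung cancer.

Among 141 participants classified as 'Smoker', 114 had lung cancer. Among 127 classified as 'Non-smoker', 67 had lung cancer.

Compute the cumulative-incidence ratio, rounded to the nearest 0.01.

From the description: a = 114, b = 27, c = 67, d = 60.
Risk in exposed = 114/141 = 0.80851; risk in unexposed = 67/127 = 0.52756.
RR = 0.80851 / 0.52756 = 1.53255
The risk among the exposed is 1.53 times that among the unexposed.

1.53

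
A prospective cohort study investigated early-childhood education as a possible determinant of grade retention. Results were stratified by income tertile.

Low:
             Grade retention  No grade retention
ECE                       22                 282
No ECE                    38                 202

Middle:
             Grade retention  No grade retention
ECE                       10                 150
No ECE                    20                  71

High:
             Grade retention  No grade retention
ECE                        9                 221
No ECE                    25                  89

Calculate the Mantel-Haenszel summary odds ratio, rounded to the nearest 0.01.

0.28

OR_MH = Σ(aᵢdᵢ/nᵢ) / Σ(bᵢcᵢ/nᵢ), where nᵢ is the stratum total.
Stratum 1 (Low): n = 544; a·d/n = 22·202/544 = 8.1691; b·c/n = 282·38/544 = 19.6985
Stratum 2 (Middle): n = 251; a·d/n = 10·71/251 = 2.8287; b·c/n = 150·20/251 = 11.9522
Stratum 3 (High): n = 344; a·d/n = 9·89/344 = 2.3285; b·c/n = 221·25/344 = 16.0610
OR_MH = (8.1691 + 2.8287 + 2.3285) / (19.6985 + 11.9522 + 16.0610) = 13.3263 / 47.7118 = 0.27931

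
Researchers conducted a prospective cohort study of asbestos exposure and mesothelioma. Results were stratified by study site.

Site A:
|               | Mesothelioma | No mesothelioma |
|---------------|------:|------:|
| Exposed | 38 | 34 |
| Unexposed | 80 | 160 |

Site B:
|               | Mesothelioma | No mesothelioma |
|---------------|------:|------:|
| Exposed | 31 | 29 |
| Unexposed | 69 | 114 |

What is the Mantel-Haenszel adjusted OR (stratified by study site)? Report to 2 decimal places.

2.01

OR_MH = Σ(aᵢdᵢ/nᵢ) / Σ(bᵢcᵢ/nᵢ), where nᵢ is the stratum total.
Stratum 1 (Site A): n = 312; a·d/n = 38·160/312 = 19.4872; b·c/n = 34·80/312 = 8.7179
Stratum 2 (Site B): n = 243; a·d/n = 31·114/243 = 14.5432; b·c/n = 29·69/243 = 8.2346
OR_MH = (19.4872 + 14.5432) / (8.7179 + 8.2346) = 34.0304 / 16.9525 = 2.00739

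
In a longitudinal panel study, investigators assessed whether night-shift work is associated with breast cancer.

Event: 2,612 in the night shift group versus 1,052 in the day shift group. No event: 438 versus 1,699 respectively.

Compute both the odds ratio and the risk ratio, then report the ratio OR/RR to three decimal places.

4.301

From the description: a = 2612, b = 438, c = 1052, d = 1699.
OR = (2612·1699)/(438·1052) = 4437788/460776 = 9.63112
Risk in exposed = 2612/3050 = 0.85639; risk in unexposed = 1052/2751 = 0.38241; RR = 2.23949
OR/RR = 9.63112 / 2.23949 = 4.30059
The outcome is not rare, so the OR lies further from 1 than the RR.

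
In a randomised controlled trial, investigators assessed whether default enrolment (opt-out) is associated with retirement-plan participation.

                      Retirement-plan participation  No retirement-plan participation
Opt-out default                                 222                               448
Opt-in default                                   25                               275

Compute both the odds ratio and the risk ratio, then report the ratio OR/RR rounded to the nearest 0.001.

Cells: a = 222, b = 448, c = 25, d = 275.
OR = (222·275)/(448·25) = 61050/11200 = 5.45089
Risk in exposed = 222/670 = 0.33134; risk in unexposed = 25/300 = 0.08333; RR = 3.97612
OR/RR = 5.45089 / 3.97612 = 1.37091
The outcome is not rare, so the OR lies further from 1 than the RR.

1.371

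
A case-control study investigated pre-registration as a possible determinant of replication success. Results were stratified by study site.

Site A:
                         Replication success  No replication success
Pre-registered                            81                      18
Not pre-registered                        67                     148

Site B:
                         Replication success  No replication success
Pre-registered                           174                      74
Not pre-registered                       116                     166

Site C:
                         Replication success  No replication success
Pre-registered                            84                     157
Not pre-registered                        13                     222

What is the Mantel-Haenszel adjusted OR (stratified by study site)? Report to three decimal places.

5.421

OR_MH = Σ(aᵢdᵢ/nᵢ) / Σ(bᵢcᵢ/nᵢ), where nᵢ is the stratum total.
Stratum 1 (Site A): n = 314; a·d/n = 81·148/314 = 38.1783; b·c/n = 18·67/314 = 3.8408
Stratum 2 (Site B): n = 530; a·d/n = 174·166/530 = 54.4981; b·c/n = 74·116/530 = 16.1962
Stratum 3 (Site C): n = 476; a·d/n = 84·222/476 = 39.1765; b·c/n = 157·13/476 = 4.2878
OR_MH = (38.1783 + 54.4981 + 39.1765) / (3.8408 + 16.1962 + 4.2878) = 131.8529 / 24.3248 = 5.42051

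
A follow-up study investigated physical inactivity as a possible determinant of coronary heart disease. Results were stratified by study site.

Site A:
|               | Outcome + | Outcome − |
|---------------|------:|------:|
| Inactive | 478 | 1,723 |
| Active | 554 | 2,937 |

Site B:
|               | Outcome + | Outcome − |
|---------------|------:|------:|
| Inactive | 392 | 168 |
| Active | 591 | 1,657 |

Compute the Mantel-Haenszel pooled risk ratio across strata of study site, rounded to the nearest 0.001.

1.828

RR_MH = Σ(aᵢ·n₀ᵢ/nᵢ) / Σ(cᵢ·n₁ᵢ/nᵢ), with n₁ᵢ = aᵢ+bᵢ (exposed), n₀ᵢ = cᵢ+dᵢ (unexposed), nᵢ = n₁ᵢ+n₀ᵢ.
Stratum 1 (Site A): n₁ = 2201, n₀ = 3491, n = 5692; a·n₀/n = 478·3491/5692 = 293.1655; c·n₁/n = 554·2201/5692 = 214.2224
Stratum 2 (Site B): n₁ = 560, n₀ = 2248, n = 2808; a·n₀/n = 392·2248/2808 = 313.8234; c·n₁/n = 591·560/2808 = 117.8632
RR_MH = (293.1655 + 313.8234) / (214.2224 + 117.8632) = 606.9889 / 332.0857 = 1.82781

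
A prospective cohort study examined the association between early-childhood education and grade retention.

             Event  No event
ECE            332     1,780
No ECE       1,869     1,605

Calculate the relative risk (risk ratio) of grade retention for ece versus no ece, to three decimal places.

0.292

Cells: a = 332, b = 1780, c = 1869, d = 1605.
Risk in exposed = 332/2112 = 0.15720; risk in unexposed = 1869/3474 = 0.53800.
RR = 0.15720 / 0.53800 = 0.29219
The risk is 71% lower among the exposed than among the unexposed.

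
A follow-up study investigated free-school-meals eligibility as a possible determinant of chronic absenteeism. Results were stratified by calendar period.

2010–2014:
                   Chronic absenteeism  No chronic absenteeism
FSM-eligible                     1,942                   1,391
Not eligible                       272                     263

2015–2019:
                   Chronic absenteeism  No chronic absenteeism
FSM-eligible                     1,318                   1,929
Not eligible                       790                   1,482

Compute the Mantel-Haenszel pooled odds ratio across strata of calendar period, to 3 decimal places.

1.300

OR_MH = Σ(aᵢdᵢ/nᵢ) / Σ(bᵢcᵢ/nᵢ), where nᵢ is the stratum total.
Stratum 1 (2010–2014): n = 3868; a·d/n = 1942·263/3868 = 132.0440; b·c/n = 1391·272/3868 = 97.8159
Stratum 2 (2015–2019): n = 5519; a·d/n = 1318·1482/5519 = 353.9185; b·c/n = 1929·790/5519 = 276.1207
OR_MH = (132.0440 + 353.9185) / (97.8159 + 276.1207) = 485.9624 / 373.9366 = 1.29959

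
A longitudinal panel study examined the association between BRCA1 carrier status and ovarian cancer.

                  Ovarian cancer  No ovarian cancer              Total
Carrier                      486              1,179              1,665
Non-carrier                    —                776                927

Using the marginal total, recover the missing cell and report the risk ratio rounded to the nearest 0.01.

The missing cell is in the unexposed row: 927 − 776 = 151.
So a = 486, b = 1179, c = 151, d = 776.
RR = [a/(a+b)] / [c/(c+d)] = (486/1665) / (151/927) = 0.29189/0.16289 = 1.79195

1.79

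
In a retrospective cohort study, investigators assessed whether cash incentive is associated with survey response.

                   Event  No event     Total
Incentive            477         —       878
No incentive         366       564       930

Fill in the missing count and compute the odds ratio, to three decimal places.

The missing cell is in the exposed row: 878 − 477 = 401.
So a = 477, b = 401, c = 366, d = 564.
OR = (a·d)/(b·c) = (477 × 564) / (401 × 366) = 269028 / 146766 = 1.83304

1.833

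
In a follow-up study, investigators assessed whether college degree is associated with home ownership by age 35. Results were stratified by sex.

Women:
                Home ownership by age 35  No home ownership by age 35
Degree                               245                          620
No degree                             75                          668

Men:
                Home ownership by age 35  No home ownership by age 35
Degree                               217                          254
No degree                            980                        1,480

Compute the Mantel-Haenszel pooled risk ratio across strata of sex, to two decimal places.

RR_MH = Σ(aᵢ·n₀ᵢ/nᵢ) / Σ(cᵢ·n₁ᵢ/nᵢ), with n₁ᵢ = aᵢ+bᵢ (exposed), n₀ᵢ = cᵢ+dᵢ (unexposed), nᵢ = n₁ᵢ+n₀ᵢ.
Stratum 1 (Women): n₁ = 865, n₀ = 743, n = 1608; a·n₀/n = 245·743/1608 = 113.2058; c·n₁/n = 75·865/1608 = 40.3451
Stratum 2 (Men): n₁ = 471, n₀ = 2460, n = 2931; a·n₀/n = 217·2460/2931 = 182.1290; c·n₁/n = 980·471/2931 = 157.4821
RR_MH = (113.2058 + 182.1290) / (40.3451 + 157.4821) = 295.3348 / 197.8272 = 1.49289

1.49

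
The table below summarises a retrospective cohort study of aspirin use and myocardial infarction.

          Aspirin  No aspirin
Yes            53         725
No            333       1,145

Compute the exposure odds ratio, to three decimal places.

0.251

Reading the table with exposure as columns: a = 53 (Aspirin, case), b = 333 (Aspirin, non-case), c = 725 (No aspirin, case), d = 1145.
OR = (a·d)/(b·c) = (53 × 1145) / (333 × 725) = 60685 / 241425 = 0.25136
Exposure is associated with lower odds of myocardial infarction (OR = 0.25 < 1).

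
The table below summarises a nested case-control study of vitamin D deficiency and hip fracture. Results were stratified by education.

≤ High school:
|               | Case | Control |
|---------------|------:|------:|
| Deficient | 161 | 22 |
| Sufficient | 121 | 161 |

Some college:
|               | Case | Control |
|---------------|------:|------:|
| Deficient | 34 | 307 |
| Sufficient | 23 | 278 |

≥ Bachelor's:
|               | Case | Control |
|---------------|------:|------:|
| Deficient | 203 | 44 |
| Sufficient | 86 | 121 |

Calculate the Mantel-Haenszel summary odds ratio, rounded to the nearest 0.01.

OR_MH = Σ(aᵢdᵢ/nᵢ) / Σ(bᵢcᵢ/nᵢ), where nᵢ is the stratum total.
Stratum 1 (≤ High school): n = 465; a·d/n = 161·161/465 = 55.7441; b·c/n = 22·121/465 = 5.7247
Stratum 2 (Some college): n = 642; a·d/n = 34·278/642 = 14.7227; b·c/n = 307·23/642 = 10.9984
Stratum 3 (≥ Bachelor's): n = 454; a·d/n = 203·121/454 = 54.1035; b·c/n = 44·86/454 = 8.3348
OR_MH = (55.7441 + 14.7227 + 54.1035) / (5.7247 + 10.9984 + 8.3348) = 124.5704 / 25.0580 = 4.97129

4.97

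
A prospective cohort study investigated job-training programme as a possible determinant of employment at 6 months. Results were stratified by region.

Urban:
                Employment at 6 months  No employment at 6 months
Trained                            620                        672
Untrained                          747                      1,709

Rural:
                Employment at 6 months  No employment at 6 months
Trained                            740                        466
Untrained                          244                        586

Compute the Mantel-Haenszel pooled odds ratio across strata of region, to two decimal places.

2.61

OR_MH = Σ(aᵢdᵢ/nᵢ) / Σ(bᵢcᵢ/nᵢ), where nᵢ is the stratum total.
Stratum 1 (Urban): n = 3748; a·d/n = 620·1709/3748 = 282.7054; b·c/n = 672·747/3748 = 133.9338
Stratum 2 (Rural): n = 2036; a·d/n = 740·586/2036 = 212.9862; b·c/n = 466·244/2036 = 55.8468
OR_MH = (282.7054 + 212.9862) / (133.9338 + 55.8468) = 495.6917 / 189.7806 = 2.61192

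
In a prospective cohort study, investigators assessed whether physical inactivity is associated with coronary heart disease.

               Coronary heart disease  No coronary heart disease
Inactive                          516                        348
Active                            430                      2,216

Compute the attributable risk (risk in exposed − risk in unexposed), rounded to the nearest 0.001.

Cells: a = 516, b = 348, c = 430, d = 2216.
Risk in exposed = 516/864 = 0.597222; risk in unexposed = 430/2646 = 0.162509.
Risk difference = 0.597222 − 0.162509 = 0.434713

0.435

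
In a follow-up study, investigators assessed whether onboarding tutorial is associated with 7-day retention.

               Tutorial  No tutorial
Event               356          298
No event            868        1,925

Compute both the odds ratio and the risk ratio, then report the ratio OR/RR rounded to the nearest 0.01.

Reading the table with exposure as columns: a = 356 (Tutorial, case), b = 868 (Tutorial, non-case), c = 298 (No tutorial, case), d = 1925.
OR = (356·1925)/(868·298) = 685300/258664 = 2.64938
Risk in exposed = 356/1224 = 0.29085; risk in unexposed = 298/2223 = 0.13405; RR = 2.16966
OR/RR = 2.64938 / 2.16966 = 1.22110
The outcome is not rare, so the OR lies further from 1 than the RR.

1.22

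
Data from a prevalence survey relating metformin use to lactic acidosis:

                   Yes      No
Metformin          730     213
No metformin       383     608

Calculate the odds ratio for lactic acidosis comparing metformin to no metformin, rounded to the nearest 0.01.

Cells: a = 730, b = 213, c = 383, d = 608.
OR = (a·d)/(b·c) = (730 × 608) / (213 × 383) = 443840 / 81579 = 5.44062
The odds of lactic acidosis are about 5.44 times as high in the metformin group.

5.44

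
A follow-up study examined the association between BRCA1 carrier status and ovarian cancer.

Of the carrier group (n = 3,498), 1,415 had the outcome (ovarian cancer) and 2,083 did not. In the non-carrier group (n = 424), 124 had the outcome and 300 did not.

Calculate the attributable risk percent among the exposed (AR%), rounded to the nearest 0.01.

From the description: a = 1415, b = 2083, c = 124, d = 300.
Risk in exposed = 1415/3498 = 0.40452; risk in unexposed = 124/424 = 0.29245.
RR = 0.40452/0.29245 = 1.38319
AR% = (RR − 1)/RR × 100 = (1.38319 − 1)/1.38319 × 100 = 27.7032%

27.70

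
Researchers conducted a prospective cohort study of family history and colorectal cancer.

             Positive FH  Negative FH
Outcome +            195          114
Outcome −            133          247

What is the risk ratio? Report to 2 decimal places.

Reading the table with exposure as columns: a = 195 (Positive FH, case), b = 133 (Positive FH, non-case), c = 114 (Negative FH, case), d = 247.
Risk in exposed = 195/328 = 0.59451; risk in unexposed = 114/361 = 0.31579.
RR = 0.59451 / 0.31579 = 1.88262
The risk among the exposed is 1.88 times that among the unexposed.

1.88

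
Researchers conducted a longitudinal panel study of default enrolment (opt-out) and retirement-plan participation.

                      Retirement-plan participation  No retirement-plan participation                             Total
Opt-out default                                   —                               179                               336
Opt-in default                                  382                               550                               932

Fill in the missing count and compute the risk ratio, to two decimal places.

The missing cell is in the exposed row: 336 − 179 = 157.
So a = 157, b = 179, c = 382, d = 550.
RR = [a/(a+b)] / [c/(c+d)] = (157/336) / (382/932) = 0.46726/0.40987 = 1.14002

1.14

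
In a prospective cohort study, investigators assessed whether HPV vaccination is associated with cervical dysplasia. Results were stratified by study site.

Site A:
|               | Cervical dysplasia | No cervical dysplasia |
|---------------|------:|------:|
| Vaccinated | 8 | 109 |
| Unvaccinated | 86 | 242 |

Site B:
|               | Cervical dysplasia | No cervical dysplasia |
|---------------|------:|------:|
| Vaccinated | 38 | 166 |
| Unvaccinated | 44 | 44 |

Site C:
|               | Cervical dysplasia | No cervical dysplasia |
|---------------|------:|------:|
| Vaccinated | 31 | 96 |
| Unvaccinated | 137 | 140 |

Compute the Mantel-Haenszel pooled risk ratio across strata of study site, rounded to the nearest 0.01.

0.40

RR_MH = Σ(aᵢ·n₀ᵢ/nᵢ) / Σ(cᵢ·n₁ᵢ/nᵢ), with n₁ᵢ = aᵢ+bᵢ (exposed), n₀ᵢ = cᵢ+dᵢ (unexposed), nᵢ = n₁ᵢ+n₀ᵢ.
Stratum 1 (Site A): n₁ = 117, n₀ = 328, n = 445; a·n₀/n = 8·328/445 = 5.8966; c·n₁/n = 86·117/445 = 22.6112
Stratum 2 (Site B): n₁ = 204, n₀ = 88, n = 292; a·n₀/n = 38·88/292 = 11.4521; c·n₁/n = 44·204/292 = 30.7397
Stratum 3 (Site C): n₁ = 127, n₀ = 277, n = 404; a·n₀/n = 31·277/404 = 21.2550; c·n₁/n = 137·127/404 = 43.0668
RR_MH = (5.8966 + 11.4521 + 21.2550) / (22.6112 + 30.7397 + 43.0668) = 38.6036 / 96.4178 = 0.40038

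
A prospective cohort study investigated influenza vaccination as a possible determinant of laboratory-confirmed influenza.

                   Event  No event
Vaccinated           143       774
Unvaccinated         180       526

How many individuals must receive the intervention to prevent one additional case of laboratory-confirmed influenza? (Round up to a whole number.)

Risk in treated group = 143/917 = 0.15594; risk in control = 180/706 = 0.25496.
Absolute risk reduction = 0.25496 − 0.15594 = 0.09901
NNT = 1 / ARR = 1 / 0.09901 = 10.100 → round up → 11

11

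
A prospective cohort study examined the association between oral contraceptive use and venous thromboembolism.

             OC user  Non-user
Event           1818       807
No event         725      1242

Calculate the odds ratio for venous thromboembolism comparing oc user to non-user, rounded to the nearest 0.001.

3.859

Reading the table with exposure as columns: a = 1818 (OC user, case), b = 725 (OC user, non-case), c = 807 (Non-user, case), d = 1242.
OR = (a·d)/(b·c) = (1818 × 1242) / (725 × 807) = 2257956 / 585075 = 3.85926
The odds of venous thromboembolism are about 3.86 times as high in the oc user group.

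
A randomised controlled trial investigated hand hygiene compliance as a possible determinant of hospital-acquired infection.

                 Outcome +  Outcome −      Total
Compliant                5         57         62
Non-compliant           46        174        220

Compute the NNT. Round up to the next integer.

Risk in treated group = 5/62 = 0.08065; risk in control = 46/220 = 0.20909.
Absolute risk reduction = 0.20909 − 0.08065 = 0.12845
NNT = 1 / ARR = 1 / 0.12845 = 7.785 → round up → 8

8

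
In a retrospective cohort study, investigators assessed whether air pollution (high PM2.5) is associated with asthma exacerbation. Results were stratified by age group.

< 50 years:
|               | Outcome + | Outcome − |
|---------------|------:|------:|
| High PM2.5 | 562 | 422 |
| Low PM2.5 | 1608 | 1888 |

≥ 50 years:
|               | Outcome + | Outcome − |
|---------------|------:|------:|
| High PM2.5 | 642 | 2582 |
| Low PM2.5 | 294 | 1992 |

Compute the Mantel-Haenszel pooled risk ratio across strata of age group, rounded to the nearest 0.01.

1.34

RR_MH = Σ(aᵢ·n₀ᵢ/nᵢ) / Σ(cᵢ·n₁ᵢ/nᵢ), with n₁ᵢ = aᵢ+bᵢ (exposed), n₀ᵢ = cᵢ+dᵢ (unexposed), nᵢ = n₁ᵢ+n₀ᵢ.
Stratum 1 (< 50 years): n₁ = 984, n₀ = 3496, n = 4480; a·n₀/n = 562·3496/4480 = 438.5607; c·n₁/n = 1608·984/4480 = 353.1857
Stratum 2 (≥ 50 years): n₁ = 3224, n₀ = 2286, n = 5510; a·n₀/n = 642·2286/5510 = 266.3543; c·n₁/n = 294·3224/5510 = 172.0247
RR_MH = (438.5607 + 266.3543) / (353.1857 + 172.0247) = 704.9150 / 525.2104 = 1.34216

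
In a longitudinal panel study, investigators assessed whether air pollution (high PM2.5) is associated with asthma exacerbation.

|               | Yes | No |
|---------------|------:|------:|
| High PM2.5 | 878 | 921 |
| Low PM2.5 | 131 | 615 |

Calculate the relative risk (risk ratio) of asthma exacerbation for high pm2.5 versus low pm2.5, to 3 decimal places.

Cells: a = 878, b = 921, c = 131, d = 615.
Risk in exposed = 878/1799 = 0.48805; risk in unexposed = 131/746 = 0.17560.
RR = 0.48805 / 0.17560 = 2.77927
The risk among the exposed is 2.78 times that among the unexposed.

2.779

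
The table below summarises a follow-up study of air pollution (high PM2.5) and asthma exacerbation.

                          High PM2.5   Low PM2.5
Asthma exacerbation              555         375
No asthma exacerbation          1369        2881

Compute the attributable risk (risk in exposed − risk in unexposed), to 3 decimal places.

0.173

Reading the table with exposure as columns: a = 555 (High PM2.5, case), b = 1369 (High PM2.5, non-case), c = 375 (Low PM2.5, case), d = 2881.
Risk in exposed = 555/1924 = 0.288462; risk in unexposed = 375/3256 = 0.115172.
Risk difference = 0.288462 − 0.115172 = 0.173290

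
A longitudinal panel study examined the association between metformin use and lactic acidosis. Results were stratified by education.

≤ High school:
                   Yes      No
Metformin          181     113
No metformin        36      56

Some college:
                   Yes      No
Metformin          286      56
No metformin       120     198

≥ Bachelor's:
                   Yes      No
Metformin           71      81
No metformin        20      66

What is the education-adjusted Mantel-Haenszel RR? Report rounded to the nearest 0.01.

RR_MH = Σ(aᵢ·n₀ᵢ/nᵢ) / Σ(cᵢ·n₁ᵢ/nᵢ), with n₁ᵢ = aᵢ+bᵢ (exposed), n₀ᵢ = cᵢ+dᵢ (unexposed), nᵢ = n₁ᵢ+n₀ᵢ.
Stratum 1 (≤ High school): n₁ = 294, n₀ = 92, n = 386; a·n₀/n = 181·92/386 = 43.1399; c·n₁/n = 36·294/386 = 27.4197
Stratum 2 (Some college): n₁ = 342, n₀ = 318, n = 660; a·n₀/n = 286·318/660 = 137.8000; c·n₁/n = 120·342/660 = 62.1818
Stratum 3 (≥ Bachelor's): n₁ = 152, n₀ = 86, n = 238; a·n₀/n = 71·86/238 = 25.6555; c·n₁/n = 20·152/238 = 12.7731
RR_MH = (43.1399 + 137.8000 + 25.6555) / (27.4197 + 62.1818 + 12.7731) = 206.5954 / 102.3746 = 2.01803

2.02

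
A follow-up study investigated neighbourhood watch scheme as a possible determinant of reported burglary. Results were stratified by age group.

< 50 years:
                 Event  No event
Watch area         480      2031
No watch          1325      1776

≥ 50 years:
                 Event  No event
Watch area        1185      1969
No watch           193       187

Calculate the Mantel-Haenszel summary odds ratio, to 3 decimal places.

0.366

OR_MH = Σ(aᵢdᵢ/nᵢ) / Σ(bᵢcᵢ/nᵢ), where nᵢ is the stratum total.
Stratum 1 (< 50 years): n = 5612; a·d/n = 480·1776/5612 = 151.9031; b·c/n = 2031·1325/5612 = 479.5216
Stratum 2 (≥ 50 years): n = 3534; a·d/n = 1185·187/3534 = 62.7037; b·c/n = 1969·193/3534 = 107.5317
OR_MH = (151.9031 + 62.7037) / (479.5216 + 107.5317) = 214.6068 / 587.0533 = 0.36557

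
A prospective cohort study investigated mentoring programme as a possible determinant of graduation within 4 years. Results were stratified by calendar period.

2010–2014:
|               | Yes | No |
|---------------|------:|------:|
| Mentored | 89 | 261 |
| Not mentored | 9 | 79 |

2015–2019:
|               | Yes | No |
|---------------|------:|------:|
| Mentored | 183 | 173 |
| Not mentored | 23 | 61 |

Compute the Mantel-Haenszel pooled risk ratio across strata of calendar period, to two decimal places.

2.05

RR_MH = Σ(aᵢ·n₀ᵢ/nᵢ) / Σ(cᵢ·n₁ᵢ/nᵢ), with n₁ᵢ = aᵢ+bᵢ (exposed), n₀ᵢ = cᵢ+dᵢ (unexposed), nᵢ = n₁ᵢ+n₀ᵢ.
Stratum 1 (2010–2014): n₁ = 350, n₀ = 88, n = 438; a·n₀/n = 89·88/438 = 17.8813; c·n₁/n = 9·350/438 = 7.1918
Stratum 2 (2015–2019): n₁ = 356, n₀ = 84, n = 440; a·n₀/n = 183·84/440 = 34.9364; c·n₁/n = 23·356/440 = 18.6091
RR_MH = (17.8813 + 34.9364) / (7.1918 + 18.6091) = 52.8176 / 25.8009 = 2.04713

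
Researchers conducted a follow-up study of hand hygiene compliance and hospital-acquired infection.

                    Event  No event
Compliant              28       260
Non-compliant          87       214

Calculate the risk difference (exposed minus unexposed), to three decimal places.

Cells: a = 28, b = 260, c = 87, d = 214.
Risk in exposed = 28/288 = 0.097222; risk in unexposed = 87/301 = 0.289037.
Risk difference = 0.097222 − 0.289037 = -0.191814

-0.192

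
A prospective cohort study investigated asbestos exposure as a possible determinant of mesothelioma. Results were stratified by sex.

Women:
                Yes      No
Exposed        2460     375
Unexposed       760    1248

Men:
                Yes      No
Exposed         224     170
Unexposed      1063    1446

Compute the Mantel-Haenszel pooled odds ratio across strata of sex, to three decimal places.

6.156

OR_MH = Σ(aᵢdᵢ/nᵢ) / Σ(bᵢcᵢ/nᵢ), where nᵢ is the stratum total.
Stratum 1 (Women): n = 4843; a·d/n = 2460·1248/4843 = 633.9211; b·c/n = 375·760/4843 = 58.8478
Stratum 2 (Men): n = 2903; a·d/n = 224·1446/2903 = 111.5756; b·c/n = 170·1063/2903 = 62.2494
OR_MH = (633.9211 + 111.5756) / (58.8478 + 62.2494) = 745.4967 / 121.0972 = 6.15618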